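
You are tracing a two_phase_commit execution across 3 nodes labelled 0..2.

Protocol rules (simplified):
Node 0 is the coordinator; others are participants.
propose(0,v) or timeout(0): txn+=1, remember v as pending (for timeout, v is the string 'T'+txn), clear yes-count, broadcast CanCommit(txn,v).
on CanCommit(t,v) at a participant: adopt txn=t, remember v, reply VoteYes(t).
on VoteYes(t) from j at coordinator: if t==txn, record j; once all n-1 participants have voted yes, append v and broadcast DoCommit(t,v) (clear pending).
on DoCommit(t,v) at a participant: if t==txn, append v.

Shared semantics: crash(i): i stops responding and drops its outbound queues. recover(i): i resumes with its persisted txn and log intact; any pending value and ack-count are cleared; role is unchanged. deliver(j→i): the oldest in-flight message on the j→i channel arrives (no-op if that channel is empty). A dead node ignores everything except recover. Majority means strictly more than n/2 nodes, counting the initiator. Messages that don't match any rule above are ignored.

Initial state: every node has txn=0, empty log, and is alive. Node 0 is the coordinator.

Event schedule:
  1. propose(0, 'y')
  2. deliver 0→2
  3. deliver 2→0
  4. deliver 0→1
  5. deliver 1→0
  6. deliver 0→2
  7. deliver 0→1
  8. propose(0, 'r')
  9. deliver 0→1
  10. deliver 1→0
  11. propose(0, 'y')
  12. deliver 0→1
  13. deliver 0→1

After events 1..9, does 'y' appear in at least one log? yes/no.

yes

1. propose(0,'y'):  <0:coor t1 ->
2. deliver 0→2:  <2:part t1 ->
3. deliver 2→0:  nop
4. deliver 0→1:  <1:part t1 ->
5. deliver 1→0:  <0:coor t1 y>
6. deliver 0→2:  <2:part t1 y>
7. deliver 0→1:  <1:part t1 y>
8. propose(0,'r'):  <0:coor t2 y>
9. deliver 0→1:  <1:part t2 y>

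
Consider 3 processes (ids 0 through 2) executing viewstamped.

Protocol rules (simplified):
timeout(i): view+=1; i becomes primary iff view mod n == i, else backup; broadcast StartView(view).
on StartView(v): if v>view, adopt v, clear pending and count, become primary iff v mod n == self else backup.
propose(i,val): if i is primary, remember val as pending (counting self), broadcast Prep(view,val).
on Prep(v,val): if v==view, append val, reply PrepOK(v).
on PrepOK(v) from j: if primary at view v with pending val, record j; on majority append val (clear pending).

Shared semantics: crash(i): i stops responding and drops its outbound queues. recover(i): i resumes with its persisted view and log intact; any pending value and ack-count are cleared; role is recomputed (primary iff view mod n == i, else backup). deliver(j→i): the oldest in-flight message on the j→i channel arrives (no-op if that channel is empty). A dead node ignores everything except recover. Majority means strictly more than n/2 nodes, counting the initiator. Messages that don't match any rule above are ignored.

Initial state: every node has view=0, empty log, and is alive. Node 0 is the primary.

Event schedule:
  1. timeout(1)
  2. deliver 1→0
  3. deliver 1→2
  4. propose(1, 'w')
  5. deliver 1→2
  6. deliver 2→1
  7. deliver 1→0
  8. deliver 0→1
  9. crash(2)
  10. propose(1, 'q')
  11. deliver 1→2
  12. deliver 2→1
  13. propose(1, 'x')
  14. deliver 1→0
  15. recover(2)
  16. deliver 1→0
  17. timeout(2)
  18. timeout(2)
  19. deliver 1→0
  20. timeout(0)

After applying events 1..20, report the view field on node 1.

1

[1] timeout(1) → N1(prim v1 [-])
[2] deliver 1→0 → N0(back v1 [-])
[3] deliver 1→2 → N2(back v1 [-])
[4] propose(1,'w') → ∅
[5] deliver 1→2 → N2(back v1 [w])
[6] deliver 2→1 → N1(prim v1 [w])
[7] deliver 1→0 → N0(back v1 [w])
[8] deliver 0→1 → ∅
[9] crash(2) → N2(✗back v1 [w])
[10] propose(1,'q') → ∅
[11] deliver 1→2 → ∅
[12] deliver 2→1 → ∅
[13] propose(1,'x') → ∅
[14] deliver 1→0 → N0(back v1 [w,q])
[15] recover(2) → N2(back v1 [w])
[16] deliver 1→0 → N0(back v1 [w,q,x])
[17] timeout(2) → N2(prim v2 [w])
[18] timeout(2) → N2(back v3 [w])
[19] deliver 1→0 → ∅
[20] timeout(0) → N0(back v2 [w,q,x])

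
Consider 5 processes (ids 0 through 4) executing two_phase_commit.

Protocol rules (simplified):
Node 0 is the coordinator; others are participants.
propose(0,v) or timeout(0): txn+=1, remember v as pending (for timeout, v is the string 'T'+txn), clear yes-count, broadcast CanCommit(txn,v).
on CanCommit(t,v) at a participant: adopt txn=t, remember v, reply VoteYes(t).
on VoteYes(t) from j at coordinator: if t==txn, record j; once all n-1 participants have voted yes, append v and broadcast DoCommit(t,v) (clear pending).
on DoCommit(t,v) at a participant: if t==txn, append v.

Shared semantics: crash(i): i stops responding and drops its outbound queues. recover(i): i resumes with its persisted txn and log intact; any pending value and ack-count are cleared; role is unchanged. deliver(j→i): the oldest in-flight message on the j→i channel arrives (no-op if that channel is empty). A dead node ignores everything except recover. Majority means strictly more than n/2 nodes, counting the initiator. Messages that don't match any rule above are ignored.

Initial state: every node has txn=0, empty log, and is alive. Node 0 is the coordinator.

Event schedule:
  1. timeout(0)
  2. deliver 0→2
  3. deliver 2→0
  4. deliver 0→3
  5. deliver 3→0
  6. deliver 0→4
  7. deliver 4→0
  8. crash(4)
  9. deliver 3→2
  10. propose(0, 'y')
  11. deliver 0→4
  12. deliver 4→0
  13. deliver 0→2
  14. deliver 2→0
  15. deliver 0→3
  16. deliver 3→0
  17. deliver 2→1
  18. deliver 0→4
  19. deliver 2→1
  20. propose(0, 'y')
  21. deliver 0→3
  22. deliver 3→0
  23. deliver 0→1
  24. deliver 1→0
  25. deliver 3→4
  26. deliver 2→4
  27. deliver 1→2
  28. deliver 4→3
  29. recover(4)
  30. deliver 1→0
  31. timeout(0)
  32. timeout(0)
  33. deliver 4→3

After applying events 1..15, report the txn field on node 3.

2

e1 timeout(0): 0[coor,t=1,-]
e2 deliver 0→2: 2[part,t=1,-]
e3 deliver 2→0: ·
e4 deliver 0→3: 3[part,t=1,-]
e5 deliver 3→0: ·
e6 deliver 0→4: 4[part,t=1,-]
e7 deliver 4→0: ·
e8 crash(4): 4[✗part,t=1,-]
e9 deliver 3→2: ·
e10 propose(0,'y'): 0[coor,t=2,-]
e11 deliver 0→4: ·
e12 deliver 4→0: ·
e13 deliver 0→2: 2[part,t=2,-]
e14 deliver 2→0: ·
e15 deliver 0→3: 3[part,t=2,-]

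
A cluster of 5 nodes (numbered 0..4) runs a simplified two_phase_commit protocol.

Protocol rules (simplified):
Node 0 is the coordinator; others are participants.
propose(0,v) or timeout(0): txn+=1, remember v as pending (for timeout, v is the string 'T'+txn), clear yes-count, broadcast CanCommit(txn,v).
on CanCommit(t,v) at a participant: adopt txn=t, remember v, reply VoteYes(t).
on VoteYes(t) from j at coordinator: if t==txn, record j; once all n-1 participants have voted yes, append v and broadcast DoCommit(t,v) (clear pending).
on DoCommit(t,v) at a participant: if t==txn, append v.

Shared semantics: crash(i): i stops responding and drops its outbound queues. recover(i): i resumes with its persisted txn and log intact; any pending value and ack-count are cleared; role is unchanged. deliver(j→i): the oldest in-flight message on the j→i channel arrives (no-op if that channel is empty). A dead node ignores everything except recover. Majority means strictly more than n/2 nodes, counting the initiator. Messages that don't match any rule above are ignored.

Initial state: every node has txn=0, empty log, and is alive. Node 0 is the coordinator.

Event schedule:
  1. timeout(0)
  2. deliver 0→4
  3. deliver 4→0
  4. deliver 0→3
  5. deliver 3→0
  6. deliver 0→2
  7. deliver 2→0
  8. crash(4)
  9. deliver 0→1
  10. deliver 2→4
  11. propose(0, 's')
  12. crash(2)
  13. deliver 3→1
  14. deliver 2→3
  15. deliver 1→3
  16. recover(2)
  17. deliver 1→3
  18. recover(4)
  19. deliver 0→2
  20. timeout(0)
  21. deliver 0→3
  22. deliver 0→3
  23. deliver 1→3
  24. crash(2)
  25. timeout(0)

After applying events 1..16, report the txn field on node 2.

step 1 timeout(0): 0={coor,t=1,log=-}
step 2 deliver 0→4: 4={part,t=1,log=-}
step 3 deliver 4→0: —
step 4 deliver 0→3: 3={part,t=1,log=-}
step 5 deliver 3→0: —
step 6 deliver 0→2: 2={part,t=1,log=-}
step 7 deliver 2→0: —
step 8 crash(4): 4={✗part,t=1,log=-}
step 9 deliver 0→1: 1={part,t=1,log=-}
step 10 deliver 2→4: —
step 11 propose(0,'s'): 0={coor,t=2,log=-}
step 12 crash(2): 2={✗part,t=1,log=-}
step 13 deliver 3→1: —
step 14 deliver 2→3: —
step 15 deliver 1→3: —
step 16 recover(2): 2={part,t=1,log=-}

1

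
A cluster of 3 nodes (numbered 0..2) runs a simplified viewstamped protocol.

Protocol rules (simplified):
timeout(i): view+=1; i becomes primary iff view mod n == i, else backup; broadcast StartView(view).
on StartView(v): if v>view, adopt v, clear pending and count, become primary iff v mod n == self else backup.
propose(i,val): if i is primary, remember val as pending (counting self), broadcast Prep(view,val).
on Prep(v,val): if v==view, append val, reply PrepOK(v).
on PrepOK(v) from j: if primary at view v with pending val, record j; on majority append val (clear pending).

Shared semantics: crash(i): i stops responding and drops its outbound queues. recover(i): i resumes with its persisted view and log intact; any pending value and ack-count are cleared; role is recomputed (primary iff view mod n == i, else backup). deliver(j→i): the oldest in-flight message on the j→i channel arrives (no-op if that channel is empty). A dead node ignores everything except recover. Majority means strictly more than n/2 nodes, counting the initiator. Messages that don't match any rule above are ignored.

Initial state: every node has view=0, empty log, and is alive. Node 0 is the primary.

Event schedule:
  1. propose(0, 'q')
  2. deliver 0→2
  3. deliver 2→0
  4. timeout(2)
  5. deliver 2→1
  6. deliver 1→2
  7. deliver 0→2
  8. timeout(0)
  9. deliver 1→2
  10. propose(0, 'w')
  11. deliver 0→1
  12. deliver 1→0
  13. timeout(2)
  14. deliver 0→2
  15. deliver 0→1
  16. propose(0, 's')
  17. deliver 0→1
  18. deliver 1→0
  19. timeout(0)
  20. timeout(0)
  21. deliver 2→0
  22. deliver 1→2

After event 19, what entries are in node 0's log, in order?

1. propose(0,'q'):  nop
2. deliver 0→2:  <2:back v0 q>
3. deliver 2→0:  <0:prim v0 q>
4. timeout(2):  <2:back v1 q>
5. deliver 2→1:  <1:prim v1 ->
6. deliver 1→2:  nop
7. deliver 0→2:  nop
8. timeout(0):  <0:back v1 q>
9. deliver 1→2:  nop
10. propose(0,'w'):  nop
11. deliver 0→1:  nop
12. deliver 1→0:  nop
13. timeout(2):  <2:prim v2 q>
14. deliver 0→2:  nop
15. deliver 0→1:  nop
16. propose(0,'s'):  nop
17. deliver 0→1:  nop
18. deliver 1→0:  nop
19. timeout(0):  <0:back v2 q>

q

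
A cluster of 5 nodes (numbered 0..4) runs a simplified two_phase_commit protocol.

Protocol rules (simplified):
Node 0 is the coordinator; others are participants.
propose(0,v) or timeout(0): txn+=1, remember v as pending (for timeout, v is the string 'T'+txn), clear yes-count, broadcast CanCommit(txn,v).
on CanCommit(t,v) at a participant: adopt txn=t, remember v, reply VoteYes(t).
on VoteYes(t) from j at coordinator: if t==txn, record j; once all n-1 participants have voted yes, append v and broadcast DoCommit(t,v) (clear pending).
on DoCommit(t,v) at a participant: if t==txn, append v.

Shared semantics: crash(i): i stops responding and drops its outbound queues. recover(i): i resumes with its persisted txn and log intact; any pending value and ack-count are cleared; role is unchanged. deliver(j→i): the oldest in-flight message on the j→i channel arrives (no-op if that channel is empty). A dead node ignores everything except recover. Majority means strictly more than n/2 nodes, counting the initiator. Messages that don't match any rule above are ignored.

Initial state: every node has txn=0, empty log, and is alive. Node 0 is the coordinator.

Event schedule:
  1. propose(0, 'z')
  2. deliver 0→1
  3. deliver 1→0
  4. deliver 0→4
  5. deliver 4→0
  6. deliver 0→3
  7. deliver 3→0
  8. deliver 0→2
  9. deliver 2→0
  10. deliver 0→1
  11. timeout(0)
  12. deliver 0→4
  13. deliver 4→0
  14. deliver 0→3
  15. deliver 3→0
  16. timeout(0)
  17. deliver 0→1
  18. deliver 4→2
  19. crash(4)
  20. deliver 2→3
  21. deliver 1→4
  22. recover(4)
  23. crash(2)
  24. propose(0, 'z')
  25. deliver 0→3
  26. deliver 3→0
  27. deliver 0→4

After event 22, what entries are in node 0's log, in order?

z

after 1 — propose(0,'z'): n0:coor/t1/[-]
after 2 — deliver 0→1: n1:part/t1/[-]
after 3 — deliver 1→0: ·
after 4 — deliver 0→4: n4:part/t1/[-]
after 5 — deliver 4→0: ·
after 6 — deliver 0→3: n3:part/t1/[-]
after 7 — deliver 3→0: ·
after 8 — deliver 0→2: n2:part/t1/[-]
after 9 — deliver 2→0: n0:coor/t1/[z]
after 10 — deliver 0→1: n1:part/t1/[z]
after 11 — timeout(0): n0:coor/t2/[z]
after 12 — deliver 0→4: n4:part/t1/[z]
after 13 — deliver 4→0: ·
after 14 — deliver 0→3: n3:part/t1/[z]
after 15 — deliver 3→0: ·
after 16 — timeout(0): n0:coor/t3/[z]
after 17 — deliver 0→1: n1:part/t2/[z]
after 18 — deliver 4→2: ·
after 19 — crash(4): n4:✗part/t1/[z]
after 20 — deliver 2→3: ·
after 21 — deliver 1→4: ·
after 22 — recover(4): n4:part/t1/[z]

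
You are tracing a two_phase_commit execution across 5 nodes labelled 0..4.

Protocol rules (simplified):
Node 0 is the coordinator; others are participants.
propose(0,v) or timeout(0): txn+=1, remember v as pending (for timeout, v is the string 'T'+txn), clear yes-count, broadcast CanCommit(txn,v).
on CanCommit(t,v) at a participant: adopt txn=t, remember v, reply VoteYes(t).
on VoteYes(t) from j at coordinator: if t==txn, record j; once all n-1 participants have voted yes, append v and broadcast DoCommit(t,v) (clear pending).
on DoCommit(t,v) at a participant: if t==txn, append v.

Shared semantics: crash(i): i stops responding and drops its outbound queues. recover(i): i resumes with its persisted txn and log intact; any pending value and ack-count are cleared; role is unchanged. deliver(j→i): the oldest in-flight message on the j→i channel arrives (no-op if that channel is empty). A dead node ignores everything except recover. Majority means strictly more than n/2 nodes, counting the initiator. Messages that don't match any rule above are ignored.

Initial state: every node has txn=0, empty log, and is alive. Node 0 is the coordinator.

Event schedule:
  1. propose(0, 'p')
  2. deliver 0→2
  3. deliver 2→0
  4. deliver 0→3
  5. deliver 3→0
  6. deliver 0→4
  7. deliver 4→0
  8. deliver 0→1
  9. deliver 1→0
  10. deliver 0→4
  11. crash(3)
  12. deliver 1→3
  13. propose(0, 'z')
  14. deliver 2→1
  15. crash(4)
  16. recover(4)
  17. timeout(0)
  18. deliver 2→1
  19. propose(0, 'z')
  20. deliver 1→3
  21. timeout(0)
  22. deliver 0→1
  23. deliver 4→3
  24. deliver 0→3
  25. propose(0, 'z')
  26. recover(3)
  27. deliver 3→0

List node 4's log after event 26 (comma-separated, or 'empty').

1. propose(0,'p'):  <0:coor t1 ->
2. deliver 0→2:  <2:part t1 ->
3. deliver 2→0:  nop
4. deliver 0→3:  <3:part t1 ->
5. deliver 3→0:  nop
6. deliver 0→4:  <4:part t1 ->
7. deliver 4→0:  nop
8. deliver 0→1:  <1:part t1 ->
9. deliver 1→0:  <0:coor t1 p>
10. deliver 0→4:  <4:part t1 p>
11. crash(3):  <3:✗part t1 ->
12. deliver 1→3:  nop
13. propose(0,'z'):  <0:coor t2 p>
14. deliver 2→1:  nop
15. crash(4):  <4:✗part t1 p>
16. recover(4):  <4:part t1 p>
17. timeout(0):  <0:coor t3 p>
18. deliver 2→1:  nop
19. propose(0,'z'):  <0:coor t4 p>
20. deliver 1→3:  nop
21. timeout(0):  <0:coor t5 p>
22. deliver 0→1:  <1:part t1 p>
23. deliver 4→3:  nop
24. deliver 0→3:  nop
25. propose(0,'z'):  <0:coor t6 p>
26. recover(3):  <3:part t1 ->

p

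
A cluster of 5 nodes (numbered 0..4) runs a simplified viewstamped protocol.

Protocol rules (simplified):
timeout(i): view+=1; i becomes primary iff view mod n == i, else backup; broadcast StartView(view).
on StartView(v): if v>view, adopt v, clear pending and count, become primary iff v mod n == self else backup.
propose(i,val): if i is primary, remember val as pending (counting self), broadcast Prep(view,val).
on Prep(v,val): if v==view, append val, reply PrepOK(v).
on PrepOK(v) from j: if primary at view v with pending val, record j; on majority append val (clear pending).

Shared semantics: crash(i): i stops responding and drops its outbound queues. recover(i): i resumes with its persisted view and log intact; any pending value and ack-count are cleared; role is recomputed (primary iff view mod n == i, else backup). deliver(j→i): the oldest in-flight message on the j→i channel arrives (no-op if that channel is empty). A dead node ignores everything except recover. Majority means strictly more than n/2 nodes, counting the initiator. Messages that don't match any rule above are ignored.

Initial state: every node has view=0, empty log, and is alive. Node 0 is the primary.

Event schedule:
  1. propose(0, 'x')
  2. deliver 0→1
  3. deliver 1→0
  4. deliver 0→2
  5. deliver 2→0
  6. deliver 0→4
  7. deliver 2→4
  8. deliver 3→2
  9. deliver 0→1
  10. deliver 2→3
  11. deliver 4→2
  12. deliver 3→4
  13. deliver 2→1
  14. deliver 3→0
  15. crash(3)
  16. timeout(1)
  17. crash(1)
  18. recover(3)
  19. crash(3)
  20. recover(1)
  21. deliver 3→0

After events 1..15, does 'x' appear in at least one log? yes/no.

yes

e1 propose(0,'x'): ·
e2 deliver 0→1: 1[back,v=0,x]
e3 deliver 1→0: ·
e4 deliver 0→2: 2[back,v=0,x]
e5 deliver 2→0: 0[prim,v=0,x]
e6 deliver 0→4: 4[back,v=0,x]
e7 deliver 2→4: ·
e8 deliver 3→2: ·
e9 deliver 0→1: ·
e10 deliver 2→3: ·
e11 deliver 4→2: ·
e12 deliver 3→4: ·
e13 deliver 2→1: ·
e14 deliver 3→0: ·
e15 crash(3): 3[✗back,v=0,-]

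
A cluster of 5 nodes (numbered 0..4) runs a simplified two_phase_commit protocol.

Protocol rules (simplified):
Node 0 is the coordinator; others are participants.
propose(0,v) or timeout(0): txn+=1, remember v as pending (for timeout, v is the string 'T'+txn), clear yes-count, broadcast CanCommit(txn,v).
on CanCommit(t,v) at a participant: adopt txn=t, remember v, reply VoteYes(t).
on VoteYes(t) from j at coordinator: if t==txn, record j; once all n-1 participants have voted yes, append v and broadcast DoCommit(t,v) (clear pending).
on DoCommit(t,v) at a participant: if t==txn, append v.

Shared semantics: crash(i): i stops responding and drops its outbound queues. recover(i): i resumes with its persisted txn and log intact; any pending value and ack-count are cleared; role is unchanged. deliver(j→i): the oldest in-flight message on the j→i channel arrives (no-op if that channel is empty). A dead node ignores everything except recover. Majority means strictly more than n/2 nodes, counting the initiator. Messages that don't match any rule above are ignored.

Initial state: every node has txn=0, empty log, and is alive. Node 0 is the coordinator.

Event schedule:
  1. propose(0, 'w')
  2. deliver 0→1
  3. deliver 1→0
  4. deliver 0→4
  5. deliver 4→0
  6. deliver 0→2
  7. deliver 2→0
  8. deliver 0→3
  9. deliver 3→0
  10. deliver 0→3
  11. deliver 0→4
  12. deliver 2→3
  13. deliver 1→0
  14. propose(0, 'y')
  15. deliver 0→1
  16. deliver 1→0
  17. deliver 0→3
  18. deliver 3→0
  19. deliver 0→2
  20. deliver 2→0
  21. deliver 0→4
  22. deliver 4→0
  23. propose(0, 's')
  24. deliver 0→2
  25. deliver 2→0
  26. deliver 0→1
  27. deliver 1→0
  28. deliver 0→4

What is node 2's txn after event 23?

1

after 1 — propose(0,'w'): n0:coor/t1/[-]
after 2 — deliver 0→1: n1:part/t1/[-]
after 3 — deliver 1→0: ·
after 4 — deliver 0→4: n4:part/t1/[-]
after 5 — deliver 4→0: ·
after 6 — deliver 0→2: n2:part/t1/[-]
after 7 — deliver 2→0: ·
after 8 — deliver 0→3: n3:part/t1/[-]
after 9 — deliver 3→0: n0:coor/t1/[w]
after 10 — deliver 0→3: n3:part/t1/[w]
after 11 — deliver 0→4: n4:part/t1/[w]
after 12 — deliver 2→3: ·
after 13 — deliver 1→0: ·
after 14 — propose(0,'y'): n0:coor/t2/[w]
after 15 — deliver 0→1: n1:part/t1/[w]
after 16 — deliver 1→0: ·
after 17 — deliver 0→3: n3:part/t2/[w]
after 18 — deliver 3→0: ·
after 19 — deliver 0→2: n2:part/t1/[w]
after 20 — deliver 2→0: ·
after 21 — deliver 0→4: n4:part/t2/[w]
after 22 — deliver 4→0: ·
after 23 — propose(0,'s'): n0:coor/t3/[w]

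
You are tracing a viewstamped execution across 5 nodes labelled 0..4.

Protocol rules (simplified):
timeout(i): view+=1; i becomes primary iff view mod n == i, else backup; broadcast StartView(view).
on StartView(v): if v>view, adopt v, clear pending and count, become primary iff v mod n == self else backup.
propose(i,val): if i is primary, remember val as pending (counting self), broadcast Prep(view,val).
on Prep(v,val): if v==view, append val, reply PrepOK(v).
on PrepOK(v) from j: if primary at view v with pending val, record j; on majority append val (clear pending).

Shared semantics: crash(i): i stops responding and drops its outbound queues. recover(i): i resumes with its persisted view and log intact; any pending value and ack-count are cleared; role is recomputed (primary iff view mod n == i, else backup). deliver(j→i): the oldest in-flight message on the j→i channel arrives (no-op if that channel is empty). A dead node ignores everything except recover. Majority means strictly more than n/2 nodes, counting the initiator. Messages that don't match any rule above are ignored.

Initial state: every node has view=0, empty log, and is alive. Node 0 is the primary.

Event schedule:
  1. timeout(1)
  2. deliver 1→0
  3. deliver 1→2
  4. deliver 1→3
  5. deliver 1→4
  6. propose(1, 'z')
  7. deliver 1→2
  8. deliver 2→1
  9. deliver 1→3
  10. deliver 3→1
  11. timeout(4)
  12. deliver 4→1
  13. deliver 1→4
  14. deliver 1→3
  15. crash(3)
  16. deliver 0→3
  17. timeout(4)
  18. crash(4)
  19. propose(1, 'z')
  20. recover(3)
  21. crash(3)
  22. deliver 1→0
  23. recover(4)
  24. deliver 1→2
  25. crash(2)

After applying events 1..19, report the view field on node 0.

after 1 — timeout(1): n1:prim/v1/[-]
after 2 — deliver 1→0: n0:back/v1/[-]
after 3 — deliver 1→2: n2:back/v1/[-]
after 4 — deliver 1→3: n3:back/v1/[-]
after 5 — deliver 1→4: n4:back/v1/[-]
after 6 — propose(1,'z'): ·
after 7 — deliver 1→2: n2:back/v1/[z]
after 8 — deliver 2→1: ·
after 9 — deliver 1→3: n3:back/v1/[z]
after 10 — deliver 3→1: n1:prim/v1/[z]
after 11 — timeout(4): n4:back/v2/[-]
after 12 — deliver 4→1: n1:back/v2/[z]
after 13 — deliver 1→4: ·
after 14 — deliver 1→3: ·
after 15 — crash(3): n3:✗back/v1/[z]
after 16 — deliver 0→3: ·
after 17 — timeout(4): n4:back/v3/[-]
after 18 — crash(4): n4:✗back/v3/[-]
after 19 — propose(1,'z'): ·

1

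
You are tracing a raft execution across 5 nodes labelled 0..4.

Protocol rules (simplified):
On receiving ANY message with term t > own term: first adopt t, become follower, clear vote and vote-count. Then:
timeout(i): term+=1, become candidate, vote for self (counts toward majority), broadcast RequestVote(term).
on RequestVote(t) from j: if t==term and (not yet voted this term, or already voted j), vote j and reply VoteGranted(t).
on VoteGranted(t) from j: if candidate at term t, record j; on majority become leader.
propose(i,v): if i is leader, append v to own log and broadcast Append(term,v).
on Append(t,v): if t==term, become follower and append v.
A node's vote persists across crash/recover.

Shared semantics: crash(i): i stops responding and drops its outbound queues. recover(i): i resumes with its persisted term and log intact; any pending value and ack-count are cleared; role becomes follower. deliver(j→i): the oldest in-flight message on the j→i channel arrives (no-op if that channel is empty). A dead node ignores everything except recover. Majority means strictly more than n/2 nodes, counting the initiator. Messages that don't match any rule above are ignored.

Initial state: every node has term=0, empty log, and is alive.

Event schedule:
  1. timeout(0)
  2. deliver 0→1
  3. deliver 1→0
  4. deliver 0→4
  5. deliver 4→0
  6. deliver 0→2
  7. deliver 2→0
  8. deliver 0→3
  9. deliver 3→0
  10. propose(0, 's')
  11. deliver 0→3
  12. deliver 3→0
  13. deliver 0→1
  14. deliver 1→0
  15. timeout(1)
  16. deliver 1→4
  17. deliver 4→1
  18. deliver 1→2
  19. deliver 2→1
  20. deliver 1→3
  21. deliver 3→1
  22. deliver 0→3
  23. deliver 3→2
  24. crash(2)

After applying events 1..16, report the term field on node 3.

e1 timeout(0): 0[cand,t=1,-]
e2 deliver 0→1: 1[foll,t=1,-]
e3 deliver 1→0: ·
e4 deliver 0→4: 4[foll,t=1,-]
e5 deliver 4→0: 0[lead,t=1,-]
e6 deliver 0→2: 2[foll,t=1,-]
e7 deliver 2→0: ·
e8 deliver 0→3: 3[foll,t=1,-]
e9 deliver 3→0: ·
e10 propose(0,'s'): 0[lead,t=1,s]
e11 deliver 0→3: 3[foll,t=1,s]
e12 deliver 3→0: ·
e13 deliver 0→1: 1[foll,t=1,s]
e14 deliver 1→0: ·
e15 timeout(1): 1[cand,t=2,s]
e16 deliver 1→4: 4[foll,t=2,-]

1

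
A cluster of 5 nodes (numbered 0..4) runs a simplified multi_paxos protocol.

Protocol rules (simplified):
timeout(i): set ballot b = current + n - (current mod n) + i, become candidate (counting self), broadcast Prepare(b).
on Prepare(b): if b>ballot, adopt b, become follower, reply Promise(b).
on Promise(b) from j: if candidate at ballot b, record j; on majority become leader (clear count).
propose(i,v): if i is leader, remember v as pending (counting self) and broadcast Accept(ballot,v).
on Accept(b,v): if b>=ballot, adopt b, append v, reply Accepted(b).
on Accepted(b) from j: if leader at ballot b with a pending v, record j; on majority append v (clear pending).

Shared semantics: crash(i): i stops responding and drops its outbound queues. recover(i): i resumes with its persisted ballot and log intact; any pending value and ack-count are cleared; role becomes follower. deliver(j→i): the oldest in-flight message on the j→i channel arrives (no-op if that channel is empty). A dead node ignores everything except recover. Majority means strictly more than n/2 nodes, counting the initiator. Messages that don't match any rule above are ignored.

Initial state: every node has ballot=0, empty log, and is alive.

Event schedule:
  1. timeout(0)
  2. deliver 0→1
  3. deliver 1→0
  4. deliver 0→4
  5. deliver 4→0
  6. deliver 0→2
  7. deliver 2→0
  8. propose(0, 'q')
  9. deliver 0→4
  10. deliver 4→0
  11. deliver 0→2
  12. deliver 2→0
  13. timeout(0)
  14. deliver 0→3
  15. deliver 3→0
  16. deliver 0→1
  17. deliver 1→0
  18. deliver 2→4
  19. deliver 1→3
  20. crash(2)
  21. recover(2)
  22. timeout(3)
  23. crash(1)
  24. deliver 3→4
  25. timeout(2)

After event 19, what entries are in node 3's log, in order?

step 1 timeout(0): 0={cand,b=5,log=-}
step 2 deliver 0→1: 1={foll,b=5,log=-}
step 3 deliver 1→0: —
step 4 deliver 0→4: 4={foll,b=5,log=-}
step 5 deliver 4→0: 0={lead,b=5,log=-}
step 6 deliver 0→2: 2={foll,b=5,log=-}
step 7 deliver 2→0: —
step 8 propose(0,'q'): —
step 9 deliver 0→4: 4={foll,b=5,log=q}
step 10 deliver 4→0: —
step 11 deliver 0→2: 2={foll,b=5,log=q}
step 12 deliver 2→0: 0={lead,b=5,log=q}
step 13 timeout(0): 0={cand,b=10,log=q}
step 14 deliver 0→3: 3={foll,b=5,log=-}
step 15 deliver 3→0: —
step 16 deliver 0→1: 1={foll,b=5,log=q}
step 17 deliver 1→0: —
step 18 deliver 2→4: —
step 19 deliver 1→3: —

empty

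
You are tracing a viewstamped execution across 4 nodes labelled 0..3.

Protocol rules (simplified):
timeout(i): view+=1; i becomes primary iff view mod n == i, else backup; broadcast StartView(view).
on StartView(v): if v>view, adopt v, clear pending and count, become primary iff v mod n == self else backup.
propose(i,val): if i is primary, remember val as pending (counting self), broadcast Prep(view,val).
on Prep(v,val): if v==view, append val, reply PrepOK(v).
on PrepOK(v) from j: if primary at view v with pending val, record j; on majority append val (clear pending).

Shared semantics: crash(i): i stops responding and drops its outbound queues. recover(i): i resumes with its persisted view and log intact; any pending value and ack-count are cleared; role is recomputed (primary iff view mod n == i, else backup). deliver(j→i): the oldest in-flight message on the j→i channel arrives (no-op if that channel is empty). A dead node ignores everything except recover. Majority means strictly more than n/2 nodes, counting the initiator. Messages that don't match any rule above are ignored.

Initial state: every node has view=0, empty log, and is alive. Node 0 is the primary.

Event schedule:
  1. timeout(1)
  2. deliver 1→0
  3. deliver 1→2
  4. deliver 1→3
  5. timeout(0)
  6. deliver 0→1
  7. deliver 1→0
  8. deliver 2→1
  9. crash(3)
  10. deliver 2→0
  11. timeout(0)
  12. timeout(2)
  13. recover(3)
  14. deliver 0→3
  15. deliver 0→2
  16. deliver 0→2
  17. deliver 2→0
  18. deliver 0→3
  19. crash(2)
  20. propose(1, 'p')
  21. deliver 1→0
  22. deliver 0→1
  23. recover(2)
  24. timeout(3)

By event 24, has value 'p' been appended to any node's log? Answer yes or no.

[1] timeout(1) → N1(prim v1 [-])
[2] deliver 1→0 → N0(back v1 [-])
[3] deliver 1→2 → N2(back v1 [-])
[4] deliver 1→3 → N3(back v1 [-])
[5] timeout(0) → N0(back v2 [-])
[6] deliver 0→1 → N1(back v2 [-])
[7] deliver 1→0 → ∅
[8] deliver 2→1 → ∅
[9] crash(3) → N3(✗back v1 [-])
[10] deliver 2→0 → ∅
[11] timeout(0) → N0(back v3 [-])
[12] timeout(2) → N2(prim v2 [-])
[13] recover(3) → N3(back v1 [-])
[14] deliver 0→3 → N3(back v2 [-])
[15] deliver 0→2 → ∅
[16] deliver 0→2 → N2(back v3 [-])
[17] deliver 2→0 → ∅
[18] deliver 0→3 → N3(prim v3 [-])
[19] crash(2) → N2(✗back v3 [-])
[20] propose(1,'p') → ∅
[21] deliver 1→0 → ∅
[22] deliver 0→1 → N1(back v3 [-])
[23] recover(2) → N2(back v3 [-])
[24] timeout(3) → N3(back v4 [-])

no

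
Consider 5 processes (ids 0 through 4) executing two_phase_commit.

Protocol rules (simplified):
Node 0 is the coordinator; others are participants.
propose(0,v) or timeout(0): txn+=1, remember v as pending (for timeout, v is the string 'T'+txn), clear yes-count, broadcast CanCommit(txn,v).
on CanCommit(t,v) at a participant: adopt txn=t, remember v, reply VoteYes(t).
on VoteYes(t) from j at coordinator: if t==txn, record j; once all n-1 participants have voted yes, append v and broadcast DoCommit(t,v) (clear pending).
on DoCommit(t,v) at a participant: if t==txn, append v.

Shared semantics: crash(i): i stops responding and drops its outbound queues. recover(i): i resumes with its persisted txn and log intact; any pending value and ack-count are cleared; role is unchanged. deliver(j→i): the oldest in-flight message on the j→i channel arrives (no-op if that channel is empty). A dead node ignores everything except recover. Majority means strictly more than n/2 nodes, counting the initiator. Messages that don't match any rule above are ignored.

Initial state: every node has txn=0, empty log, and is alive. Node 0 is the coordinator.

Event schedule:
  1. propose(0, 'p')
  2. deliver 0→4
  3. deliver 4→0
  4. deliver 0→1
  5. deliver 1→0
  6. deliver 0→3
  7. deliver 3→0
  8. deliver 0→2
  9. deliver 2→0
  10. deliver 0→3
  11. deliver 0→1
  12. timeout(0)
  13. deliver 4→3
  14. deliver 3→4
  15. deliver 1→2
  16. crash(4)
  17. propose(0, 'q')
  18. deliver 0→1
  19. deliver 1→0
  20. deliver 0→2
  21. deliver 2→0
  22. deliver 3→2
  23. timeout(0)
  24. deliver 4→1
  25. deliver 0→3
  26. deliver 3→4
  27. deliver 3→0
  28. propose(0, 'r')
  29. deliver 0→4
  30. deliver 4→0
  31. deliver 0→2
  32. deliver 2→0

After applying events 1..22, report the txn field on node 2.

1

step 1 propose(0,'p'): 0={coor,t=1,log=-}
step 2 deliver 0→4: 4={part,t=1,log=-}
step 3 deliver 4→0: —
step 4 deliver 0→1: 1={part,t=1,log=-}
step 5 deliver 1→0: —
step 6 deliver 0→3: 3={part,t=1,log=-}
step 7 deliver 3→0: —
step 8 deliver 0→2: 2={part,t=1,log=-}
step 9 deliver 2→0: 0={coor,t=1,log=p}
step 10 deliver 0→3: 3={part,t=1,log=p}
step 11 deliver 0→1: 1={part,t=1,log=p}
step 12 timeout(0): 0={coor,t=2,log=p}
step 13 deliver 4→3: —
step 14 deliver 3→4: —
step 15 deliver 1→2: —
step 16 crash(4): 4={✗part,t=1,log=-}
step 17 propose(0,'q'): 0={coor,t=3,log=p}
step 18 deliver 0→1: 1={part,t=2,log=p}
step 19 deliver 1→0: —
step 20 deliver 0→2: 2={part,t=1,log=p}
step 21 deliver 2→0: —
step 22 deliver 3→2: —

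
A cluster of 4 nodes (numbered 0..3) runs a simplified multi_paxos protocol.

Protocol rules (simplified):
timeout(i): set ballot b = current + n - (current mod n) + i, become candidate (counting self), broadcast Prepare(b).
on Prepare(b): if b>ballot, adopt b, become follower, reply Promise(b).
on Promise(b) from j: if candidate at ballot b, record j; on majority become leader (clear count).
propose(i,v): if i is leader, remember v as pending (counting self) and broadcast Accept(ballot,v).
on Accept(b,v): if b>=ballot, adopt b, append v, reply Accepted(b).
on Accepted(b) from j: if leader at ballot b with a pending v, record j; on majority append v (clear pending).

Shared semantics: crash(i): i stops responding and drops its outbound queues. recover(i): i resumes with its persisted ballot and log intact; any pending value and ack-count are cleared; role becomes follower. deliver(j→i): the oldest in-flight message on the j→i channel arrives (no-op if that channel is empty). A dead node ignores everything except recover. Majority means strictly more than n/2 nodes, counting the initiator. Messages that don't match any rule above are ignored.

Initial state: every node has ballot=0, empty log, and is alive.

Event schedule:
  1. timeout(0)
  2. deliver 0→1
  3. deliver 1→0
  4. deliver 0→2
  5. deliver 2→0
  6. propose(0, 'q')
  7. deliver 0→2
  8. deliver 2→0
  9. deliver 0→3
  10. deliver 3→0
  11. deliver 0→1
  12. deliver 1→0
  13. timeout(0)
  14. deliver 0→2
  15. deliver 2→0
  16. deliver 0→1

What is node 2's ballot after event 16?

8

[1] timeout(0) → N0(cand b4 [-])
[2] deliver 0→1 → N1(foll b4 [-])
[3] deliver 1→0 → ∅
[4] deliver 0→2 → N2(foll b4 [-])
[5] deliver 2→0 → N0(lead b4 [-])
[6] propose(0,'q') → ∅
[7] deliver 0→2 → N2(foll b4 [q])
[8] deliver 2→0 → ∅
[9] deliver 0→3 → N3(foll b4 [-])
[10] deliver 3→0 → ∅
[11] deliver 0→1 → N1(foll b4 [q])
[12] deliver 1→0 → N0(lead b4 [q])
[13] timeout(0) → N0(cand b8 [q])
[14] deliver 0→2 → N2(foll b8 [q])
[15] deliver 2→0 → ∅
[16] deliver 0→1 → N1(foll b8 [q])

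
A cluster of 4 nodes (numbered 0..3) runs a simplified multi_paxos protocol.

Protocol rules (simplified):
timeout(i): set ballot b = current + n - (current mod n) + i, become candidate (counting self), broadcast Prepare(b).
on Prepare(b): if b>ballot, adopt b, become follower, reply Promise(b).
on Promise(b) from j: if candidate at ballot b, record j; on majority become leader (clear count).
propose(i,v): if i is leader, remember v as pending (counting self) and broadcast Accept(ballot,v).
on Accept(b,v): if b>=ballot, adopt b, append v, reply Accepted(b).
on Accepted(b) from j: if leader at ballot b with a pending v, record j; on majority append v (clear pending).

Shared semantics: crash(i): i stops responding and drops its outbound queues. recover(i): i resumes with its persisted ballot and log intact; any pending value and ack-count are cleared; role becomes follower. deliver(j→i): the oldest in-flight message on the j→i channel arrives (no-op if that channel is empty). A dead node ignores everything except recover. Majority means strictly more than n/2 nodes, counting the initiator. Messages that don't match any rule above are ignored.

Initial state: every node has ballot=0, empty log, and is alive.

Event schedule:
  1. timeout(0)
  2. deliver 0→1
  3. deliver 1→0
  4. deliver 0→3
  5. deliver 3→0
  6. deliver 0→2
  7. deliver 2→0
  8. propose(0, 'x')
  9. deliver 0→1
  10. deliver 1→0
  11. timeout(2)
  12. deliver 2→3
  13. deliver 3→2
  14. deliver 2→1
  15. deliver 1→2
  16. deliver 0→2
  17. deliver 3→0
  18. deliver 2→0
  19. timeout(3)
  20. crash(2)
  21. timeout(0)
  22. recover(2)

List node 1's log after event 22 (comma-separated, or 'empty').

x

e1 timeout(0): 0[cand,b=4,-]
e2 deliver 0→1: 1[foll,b=4,-]
e3 deliver 1→0: ·
e4 deliver 0→3: 3[foll,b=4,-]
e5 deliver 3→0: 0[lead,b=4,-]
e6 deliver 0→2: 2[foll,b=4,-]
e7 deliver 2→0: ·
e8 propose(0,'x'): ·
e9 deliver 0→1: 1[foll,b=4,x]
e10 deliver 1→0: ·
e11 timeout(2): 2[cand,b=10,-]
e12 deliver 2→3: 3[foll,b=10,-]
e13 deliver 3→2: ·
e14 deliver 2→1: 1[foll,b=10,x]
e15 deliver 1→2: 2[lead,b=10,-]
e16 deliver 0→2: ·
e17 deliver 3→0: ·
e18 deliver 2→0: 0[foll,b=10,-]
e19 timeout(3): 3[cand,b=15,-]
e20 crash(2): 2[✗lead,b=10,-]
e21 timeout(0): 0[cand,b=12,-]
e22 recover(2): 2[foll,b=10,-]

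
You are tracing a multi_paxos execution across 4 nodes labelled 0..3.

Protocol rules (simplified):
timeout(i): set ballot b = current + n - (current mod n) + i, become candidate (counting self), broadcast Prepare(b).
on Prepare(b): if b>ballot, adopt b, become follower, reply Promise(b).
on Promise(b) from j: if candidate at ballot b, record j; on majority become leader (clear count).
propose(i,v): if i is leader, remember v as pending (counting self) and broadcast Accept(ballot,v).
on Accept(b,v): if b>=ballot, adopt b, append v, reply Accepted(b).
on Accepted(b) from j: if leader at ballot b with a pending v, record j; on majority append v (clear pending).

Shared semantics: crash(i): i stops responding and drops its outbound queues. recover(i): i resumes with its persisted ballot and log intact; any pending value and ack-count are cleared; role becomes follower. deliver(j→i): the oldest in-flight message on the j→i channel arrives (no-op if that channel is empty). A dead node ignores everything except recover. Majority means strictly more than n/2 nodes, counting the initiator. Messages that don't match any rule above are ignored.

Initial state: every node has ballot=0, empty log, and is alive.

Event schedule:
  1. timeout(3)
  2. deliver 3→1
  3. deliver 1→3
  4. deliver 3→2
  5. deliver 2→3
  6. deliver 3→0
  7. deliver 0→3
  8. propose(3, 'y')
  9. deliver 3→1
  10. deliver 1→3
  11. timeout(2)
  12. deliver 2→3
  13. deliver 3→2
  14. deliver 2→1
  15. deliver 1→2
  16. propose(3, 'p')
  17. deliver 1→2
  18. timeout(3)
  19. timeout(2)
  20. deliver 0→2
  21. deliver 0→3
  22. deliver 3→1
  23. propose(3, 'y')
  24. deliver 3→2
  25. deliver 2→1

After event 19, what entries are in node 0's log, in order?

after 1 — timeout(3): n3:cand/b7/[-]
after 2 — deliver 3→1: n1:foll/b7/[-]
after 3 — deliver 1→3: ·
after 4 — deliver 3→2: n2:foll/b7/[-]
after 5 — deliver 2→3: n3:lead/b7/[-]
after 6 — deliver 3→0: n0:foll/b7/[-]
after 7 — deliver 0→3: ·
after 8 — propose(3,'y'): ·
after 9 — deliver 3→1: n1:foll/b7/[y]
after 10 — deliver 1→3: ·
after 11 — timeout(2): n2:cand/b10/[-]
after 12 — deliver 2→3: n3:foll/b10/[-]
after 13 — deliver 3→2: ·
after 14 — deliver 2→1: n1:foll/b10/[y]
after 15 — deliver 1→2: ·
after 16 — propose(3,'p'): ·
after 17 — deliver 1→2: ·
after 18 — timeout(3): n3:cand/b15/[-]
after 19 — timeout(2): n2:cand/b14/[-]

empty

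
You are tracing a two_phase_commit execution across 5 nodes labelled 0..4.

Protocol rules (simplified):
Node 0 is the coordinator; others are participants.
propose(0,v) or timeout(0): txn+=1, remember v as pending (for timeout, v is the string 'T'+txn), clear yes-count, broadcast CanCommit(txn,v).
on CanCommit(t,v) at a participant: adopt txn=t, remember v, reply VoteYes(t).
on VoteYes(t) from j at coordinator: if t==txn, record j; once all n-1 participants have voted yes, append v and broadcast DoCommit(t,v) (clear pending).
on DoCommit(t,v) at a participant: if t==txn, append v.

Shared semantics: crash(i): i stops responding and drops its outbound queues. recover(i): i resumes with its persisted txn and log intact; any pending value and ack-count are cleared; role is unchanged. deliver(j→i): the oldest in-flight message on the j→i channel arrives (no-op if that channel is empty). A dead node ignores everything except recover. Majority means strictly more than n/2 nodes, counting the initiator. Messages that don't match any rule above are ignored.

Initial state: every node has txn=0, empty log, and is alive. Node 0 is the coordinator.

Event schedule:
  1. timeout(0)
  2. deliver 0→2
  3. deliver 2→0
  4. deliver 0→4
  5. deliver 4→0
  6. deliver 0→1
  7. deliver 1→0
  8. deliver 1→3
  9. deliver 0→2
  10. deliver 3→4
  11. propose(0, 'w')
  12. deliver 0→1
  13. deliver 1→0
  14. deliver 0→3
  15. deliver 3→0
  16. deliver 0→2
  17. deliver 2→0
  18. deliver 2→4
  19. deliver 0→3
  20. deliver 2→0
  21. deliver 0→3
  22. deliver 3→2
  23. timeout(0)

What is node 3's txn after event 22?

2

1. timeout(0):  <0:coor t1 ->
2. deliver 0→2:  <2:part t1 ->
3. deliver 2→0:  nop
4. deliver 0→4:  <4:part t1 ->
5. deliver 4→0:  nop
6. deliver 0→1:  <1:part t1 ->
7. deliver 1→0:  nop
8. deliver 1→3:  nop
9. deliver 0→2:  nop
10. deliver 3→4:  nop
11. propose(0,'w'):  <0:coor t2 ->
12. deliver 0→1:  <1:part t2 ->
13. deliver 1→0:  nop
14. deliver 0→3:  <3:part t1 ->
15. deliver 3→0:  nop
16. deliver 0→2:  <2:part t2 ->
17. deliver 2→0:  nop
18. deliver 2→4:  nop
19. deliver 0→3:  <3:part t2 ->
20. deliver 2→0:  nop
21. deliver 0→3:  nop
22. deliver 3→2:  nop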